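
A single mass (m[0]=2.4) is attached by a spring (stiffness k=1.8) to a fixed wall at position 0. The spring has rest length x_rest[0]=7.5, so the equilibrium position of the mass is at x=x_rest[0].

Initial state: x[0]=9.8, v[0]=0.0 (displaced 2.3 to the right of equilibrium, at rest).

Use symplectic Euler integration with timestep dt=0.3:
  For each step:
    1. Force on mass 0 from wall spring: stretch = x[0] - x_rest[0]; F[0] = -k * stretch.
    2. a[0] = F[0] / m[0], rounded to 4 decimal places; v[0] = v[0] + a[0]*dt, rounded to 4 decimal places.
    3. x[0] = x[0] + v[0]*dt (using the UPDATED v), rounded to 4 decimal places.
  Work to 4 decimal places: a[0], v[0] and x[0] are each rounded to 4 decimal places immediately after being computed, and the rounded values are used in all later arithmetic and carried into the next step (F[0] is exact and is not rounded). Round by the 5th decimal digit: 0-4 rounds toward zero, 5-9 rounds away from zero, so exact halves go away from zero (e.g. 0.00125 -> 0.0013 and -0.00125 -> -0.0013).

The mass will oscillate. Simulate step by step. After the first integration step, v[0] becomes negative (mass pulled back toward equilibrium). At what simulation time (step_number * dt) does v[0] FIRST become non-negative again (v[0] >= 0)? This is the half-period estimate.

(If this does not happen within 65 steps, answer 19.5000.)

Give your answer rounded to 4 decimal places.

Step 0: x=[9.8000] v=[0.0000]
Step 1: x=[9.6448] v=[-0.5175]
Step 2: x=[9.3448] v=[-1.0001]
Step 3: x=[8.9202] v=[-1.4152]
Step 4: x=[8.3998] v=[-1.7348]
Step 5: x=[7.8186] v=[-1.9373]
Step 6: x=[7.2159] v=[-2.0090]
Step 7: x=[6.6324] v=[-1.9451]
Step 8: x=[6.1074] v=[-1.7499]
Step 9: x=[5.6764] v=[-1.4366]
Step 10: x=[5.3685] v=[-1.0263]
Step 11: x=[5.2045] v=[-0.5467]
Step 12: x=[5.1954] v=[-0.0302]
Step 13: x=[5.3419] v=[0.4884]
First v>=0 after going negative at step 13, time=3.9000

Answer: 3.9000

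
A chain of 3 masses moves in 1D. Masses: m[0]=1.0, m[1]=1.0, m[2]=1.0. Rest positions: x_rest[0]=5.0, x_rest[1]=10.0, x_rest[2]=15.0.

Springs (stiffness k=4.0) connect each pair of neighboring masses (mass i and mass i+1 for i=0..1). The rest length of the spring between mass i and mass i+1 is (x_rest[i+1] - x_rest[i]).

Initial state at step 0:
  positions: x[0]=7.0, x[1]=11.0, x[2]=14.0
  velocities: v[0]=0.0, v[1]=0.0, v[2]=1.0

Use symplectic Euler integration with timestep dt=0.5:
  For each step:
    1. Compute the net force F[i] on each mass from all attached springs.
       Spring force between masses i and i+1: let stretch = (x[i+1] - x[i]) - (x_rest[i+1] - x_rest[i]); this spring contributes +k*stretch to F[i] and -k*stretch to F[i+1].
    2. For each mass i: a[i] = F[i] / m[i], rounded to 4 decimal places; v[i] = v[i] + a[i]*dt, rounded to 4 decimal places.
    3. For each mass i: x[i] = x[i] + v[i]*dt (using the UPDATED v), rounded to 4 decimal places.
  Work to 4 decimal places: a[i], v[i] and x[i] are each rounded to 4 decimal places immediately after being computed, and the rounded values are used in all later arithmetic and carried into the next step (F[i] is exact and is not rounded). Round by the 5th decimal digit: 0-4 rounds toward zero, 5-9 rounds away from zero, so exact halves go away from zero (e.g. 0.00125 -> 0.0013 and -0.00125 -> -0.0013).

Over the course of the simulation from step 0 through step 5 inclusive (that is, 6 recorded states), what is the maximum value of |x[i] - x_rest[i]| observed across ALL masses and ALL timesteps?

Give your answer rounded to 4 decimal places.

Answer: 3.0000

Derivation:
Step 0: x=[7.0000 11.0000 14.0000] v=[0.0000 0.0000 1.0000]
Step 1: x=[6.0000 10.0000 16.5000] v=[-2.0000 -2.0000 5.0000]
Step 2: x=[4.0000 11.5000 17.5000] v=[-4.0000 3.0000 2.0000]
Step 3: x=[4.5000 11.5000 17.5000] v=[1.0000 0.0000 0.0000]
Step 4: x=[7.0000 10.5000 16.5000] v=[5.0000 -2.0000 -2.0000]
Step 5: x=[8.0000 12.0000 14.5000] v=[2.0000 3.0000 -4.0000]
Max displacement = 3.0000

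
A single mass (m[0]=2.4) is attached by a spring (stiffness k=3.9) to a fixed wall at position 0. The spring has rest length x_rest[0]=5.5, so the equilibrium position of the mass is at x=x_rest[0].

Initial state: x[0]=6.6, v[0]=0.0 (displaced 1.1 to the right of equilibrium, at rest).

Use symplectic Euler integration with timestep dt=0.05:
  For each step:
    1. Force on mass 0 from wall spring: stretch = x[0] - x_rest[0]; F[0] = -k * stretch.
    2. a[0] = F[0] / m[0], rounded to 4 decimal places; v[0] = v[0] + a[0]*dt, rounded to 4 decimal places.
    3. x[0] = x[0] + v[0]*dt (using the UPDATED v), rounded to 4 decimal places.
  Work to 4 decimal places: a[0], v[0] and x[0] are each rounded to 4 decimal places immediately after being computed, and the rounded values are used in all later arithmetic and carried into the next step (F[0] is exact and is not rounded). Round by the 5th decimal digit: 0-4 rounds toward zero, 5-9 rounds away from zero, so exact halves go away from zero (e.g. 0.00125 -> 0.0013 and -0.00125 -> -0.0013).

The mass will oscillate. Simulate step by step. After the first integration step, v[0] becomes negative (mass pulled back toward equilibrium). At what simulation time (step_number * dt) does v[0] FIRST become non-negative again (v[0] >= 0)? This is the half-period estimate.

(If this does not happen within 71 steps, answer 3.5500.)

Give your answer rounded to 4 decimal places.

Answer: 2.5000

Derivation:
Step 0: x=[6.6000] v=[0.0000]
Step 1: x=[6.5955] v=[-0.0894]
Step 2: x=[6.5866] v=[-0.1784]
Step 3: x=[6.5733] v=[-0.2667]
Step 4: x=[6.5556] v=[-0.3539]
Step 5: x=[6.5336] v=[-0.4397]
Step 6: x=[6.5074] v=[-0.5237]
Step 7: x=[6.4771] v=[-0.6056]
Step 8: x=[6.4429] v=[-0.6850]
Step 9: x=[6.4048] v=[-0.7616]
Step 10: x=[6.3630] v=[-0.8351]
Step 11: x=[6.3177] v=[-0.9052]
Step 12: x=[6.2691] v=[-0.9716]
Step 13: x=[6.2174] v=[-1.0341]
Step 14: x=[6.1628] v=[-1.0924]
Step 15: x=[6.1055] v=[-1.1463]
Step 16: x=[6.0457] v=[-1.1955]
Step 17: x=[5.9837] v=[-1.2398]
Step 18: x=[5.9197] v=[-1.2791]
Step 19: x=[5.8540] v=[-1.3132]
Step 20: x=[5.7869] v=[-1.3420]
Step 21: x=[5.7186] v=[-1.3653]
Step 22: x=[5.6494] v=[-1.3831]
Step 23: x=[5.5796] v=[-1.3952]
Step 24: x=[5.5095] v=[-1.4017]
Step 25: x=[5.4394] v=[-1.4025]
Step 26: x=[5.3695] v=[-1.3976]
Step 27: x=[5.3002] v=[-1.3870]
Step 28: x=[5.2317] v=[-1.3708]
Step 29: x=[5.1643] v=[-1.3490]
Step 30: x=[5.0982] v=[-1.3217]
Step 31: x=[5.0337] v=[-1.2891]
Step 32: x=[4.9711] v=[-1.2512]
Step 33: x=[4.9107] v=[-1.2082]
Step 34: x=[4.8527] v=[-1.1603]
Step 35: x=[4.7973] v=[-1.1077]
Step 36: x=[4.7448] v=[-1.0506]
Step 37: x=[4.6953] v=[-0.9892]
Step 38: x=[4.6491] v=[-0.9238]
Step 39: x=[4.6064] v=[-0.8547]
Step 40: x=[4.5673] v=[-0.7821]
Step 41: x=[4.5320] v=[-0.7063]
Step 42: x=[4.5006] v=[-0.6277]
Step 43: x=[4.4733] v=[-0.5465]
Step 44: x=[4.4501] v=[-0.4631]
Step 45: x=[4.4312] v=[-0.3778]
Step 46: x=[4.4167] v=[-0.2910]
Step 47: x=[4.4066] v=[-0.2030]
Step 48: x=[4.4009] v=[-0.1142]
Step 49: x=[4.3997] v=[-0.0249]
Step 50: x=[4.4029] v=[0.0645]
First v>=0 after going negative at step 50, time=2.5000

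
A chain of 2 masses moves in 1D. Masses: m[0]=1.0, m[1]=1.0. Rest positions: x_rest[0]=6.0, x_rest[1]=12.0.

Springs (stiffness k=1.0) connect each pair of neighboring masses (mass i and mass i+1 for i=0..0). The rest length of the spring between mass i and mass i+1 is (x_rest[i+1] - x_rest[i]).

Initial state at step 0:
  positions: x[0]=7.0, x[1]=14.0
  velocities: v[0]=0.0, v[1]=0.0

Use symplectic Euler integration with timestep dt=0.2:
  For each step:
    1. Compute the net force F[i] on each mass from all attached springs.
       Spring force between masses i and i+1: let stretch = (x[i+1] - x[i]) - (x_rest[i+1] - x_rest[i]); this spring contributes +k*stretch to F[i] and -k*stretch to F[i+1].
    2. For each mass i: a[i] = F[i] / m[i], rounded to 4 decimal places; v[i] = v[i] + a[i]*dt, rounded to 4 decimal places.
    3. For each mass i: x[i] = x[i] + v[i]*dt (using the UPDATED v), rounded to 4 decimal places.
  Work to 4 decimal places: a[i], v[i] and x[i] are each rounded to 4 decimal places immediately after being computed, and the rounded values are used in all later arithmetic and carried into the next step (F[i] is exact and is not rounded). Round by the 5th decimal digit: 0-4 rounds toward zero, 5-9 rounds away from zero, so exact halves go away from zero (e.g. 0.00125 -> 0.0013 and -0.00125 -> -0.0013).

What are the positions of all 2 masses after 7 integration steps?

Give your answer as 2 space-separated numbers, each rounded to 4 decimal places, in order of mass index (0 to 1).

Step 0: x=[7.0000 14.0000] v=[0.0000 0.0000]
Step 1: x=[7.0400 13.9600] v=[0.2000 -0.2000]
Step 2: x=[7.1168 13.8832] v=[0.3840 -0.3840]
Step 3: x=[7.2243 13.7757] v=[0.5373 -0.5373]
Step 4: x=[7.3538 13.6462] v=[0.6476 -0.6476]
Step 5: x=[7.4950 13.5050] v=[0.7061 -0.7061]
Step 6: x=[7.6366 13.3634] v=[0.7081 -0.7081]
Step 7: x=[7.7673 13.2327] v=[0.6535 -0.6535]

Answer: 7.7673 13.2327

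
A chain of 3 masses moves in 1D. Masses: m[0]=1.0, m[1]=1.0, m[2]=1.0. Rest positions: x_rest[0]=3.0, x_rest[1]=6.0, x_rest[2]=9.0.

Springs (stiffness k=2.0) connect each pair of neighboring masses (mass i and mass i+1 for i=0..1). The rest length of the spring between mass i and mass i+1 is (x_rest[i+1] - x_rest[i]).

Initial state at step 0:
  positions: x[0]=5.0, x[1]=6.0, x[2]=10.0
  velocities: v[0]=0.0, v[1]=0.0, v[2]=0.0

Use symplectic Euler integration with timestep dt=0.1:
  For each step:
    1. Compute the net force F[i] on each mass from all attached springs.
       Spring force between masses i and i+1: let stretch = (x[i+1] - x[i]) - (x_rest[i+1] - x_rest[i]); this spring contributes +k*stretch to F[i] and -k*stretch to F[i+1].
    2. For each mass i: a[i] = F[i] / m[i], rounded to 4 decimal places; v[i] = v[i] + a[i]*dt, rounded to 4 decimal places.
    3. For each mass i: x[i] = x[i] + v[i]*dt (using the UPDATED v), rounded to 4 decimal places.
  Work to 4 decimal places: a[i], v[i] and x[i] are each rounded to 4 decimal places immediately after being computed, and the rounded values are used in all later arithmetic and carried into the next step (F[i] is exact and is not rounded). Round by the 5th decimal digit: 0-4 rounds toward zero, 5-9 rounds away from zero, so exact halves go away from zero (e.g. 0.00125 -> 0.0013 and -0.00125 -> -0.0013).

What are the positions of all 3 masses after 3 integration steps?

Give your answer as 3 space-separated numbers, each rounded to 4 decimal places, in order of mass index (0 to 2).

Step 0: x=[5.0000 6.0000 10.0000] v=[0.0000 0.0000 0.0000]
Step 1: x=[4.9600 6.0600 9.9800] v=[-0.4000 0.6000 -0.2000]
Step 2: x=[4.8820 6.1764 9.9416] v=[-0.7800 1.1640 -0.3840]
Step 3: x=[4.7699 6.3422 9.8879] v=[-1.1211 1.6582 -0.5370]

Answer: 4.7699 6.3422 9.8879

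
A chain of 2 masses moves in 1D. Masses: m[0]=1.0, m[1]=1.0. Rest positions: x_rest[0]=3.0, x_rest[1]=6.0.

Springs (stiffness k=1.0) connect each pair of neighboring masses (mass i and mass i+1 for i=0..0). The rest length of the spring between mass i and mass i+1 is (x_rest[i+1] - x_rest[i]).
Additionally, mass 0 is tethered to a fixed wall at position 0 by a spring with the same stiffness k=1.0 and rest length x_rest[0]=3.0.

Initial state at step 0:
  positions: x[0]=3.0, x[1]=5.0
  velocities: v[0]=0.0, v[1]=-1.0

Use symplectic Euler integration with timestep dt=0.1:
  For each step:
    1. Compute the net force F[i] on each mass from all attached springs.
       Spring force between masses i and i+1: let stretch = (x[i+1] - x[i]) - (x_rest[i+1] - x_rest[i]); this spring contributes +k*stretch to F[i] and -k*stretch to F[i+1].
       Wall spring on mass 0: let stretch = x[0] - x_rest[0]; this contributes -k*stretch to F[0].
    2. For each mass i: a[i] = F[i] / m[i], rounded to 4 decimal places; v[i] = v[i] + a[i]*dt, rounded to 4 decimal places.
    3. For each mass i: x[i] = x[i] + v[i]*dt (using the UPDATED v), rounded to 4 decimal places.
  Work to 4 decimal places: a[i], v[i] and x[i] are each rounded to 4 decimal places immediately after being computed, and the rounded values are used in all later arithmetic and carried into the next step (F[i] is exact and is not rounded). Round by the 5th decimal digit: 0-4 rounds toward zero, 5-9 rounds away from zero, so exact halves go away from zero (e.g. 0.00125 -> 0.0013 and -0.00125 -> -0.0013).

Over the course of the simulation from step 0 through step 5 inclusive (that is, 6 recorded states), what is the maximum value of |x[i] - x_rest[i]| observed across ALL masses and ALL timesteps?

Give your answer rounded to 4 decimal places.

Step 0: x=[3.0000 5.0000] v=[0.0000 -1.0000]
Step 1: x=[2.9900 4.9100] v=[-0.1000 -0.9000]
Step 2: x=[2.9693 4.8308] v=[-0.2070 -0.7920]
Step 3: x=[2.9375 4.7630] v=[-0.3178 -0.6782]
Step 4: x=[2.8946 4.7069] v=[-0.4290 -0.5608]
Step 5: x=[2.8409 4.6627] v=[-0.5372 -0.4420]
Max displacement = 1.3373

Answer: 1.3373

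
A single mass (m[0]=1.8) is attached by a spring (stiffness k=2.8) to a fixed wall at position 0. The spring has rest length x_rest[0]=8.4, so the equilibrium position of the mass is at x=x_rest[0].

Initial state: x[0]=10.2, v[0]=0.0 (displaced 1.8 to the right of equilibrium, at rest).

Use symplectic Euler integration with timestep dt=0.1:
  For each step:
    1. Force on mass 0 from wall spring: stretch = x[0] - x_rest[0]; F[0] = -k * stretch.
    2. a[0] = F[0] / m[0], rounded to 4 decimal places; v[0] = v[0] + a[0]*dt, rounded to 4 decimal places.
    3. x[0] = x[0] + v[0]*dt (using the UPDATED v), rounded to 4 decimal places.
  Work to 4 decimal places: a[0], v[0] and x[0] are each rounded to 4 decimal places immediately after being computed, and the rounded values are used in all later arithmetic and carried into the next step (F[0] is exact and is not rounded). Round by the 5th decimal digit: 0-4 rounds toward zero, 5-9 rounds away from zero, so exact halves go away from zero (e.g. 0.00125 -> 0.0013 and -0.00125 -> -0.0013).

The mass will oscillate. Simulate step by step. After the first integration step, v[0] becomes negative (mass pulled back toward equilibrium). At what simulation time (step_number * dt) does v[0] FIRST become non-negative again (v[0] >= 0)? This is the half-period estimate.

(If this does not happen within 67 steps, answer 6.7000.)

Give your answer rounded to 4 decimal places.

Step 0: x=[10.2000] v=[0.0000]
Step 1: x=[10.1720] v=[-0.2800]
Step 2: x=[10.1164] v=[-0.5556]
Step 3: x=[10.0341] v=[-0.8226]
Step 4: x=[9.9264] v=[-1.0768]
Step 5: x=[9.7950] v=[-1.3142]
Step 6: x=[9.6419] v=[-1.5312]
Step 7: x=[9.4695] v=[-1.7244]
Step 8: x=[9.2804] v=[-1.8908]
Step 9: x=[9.0776] v=[-2.0278]
Step 10: x=[8.8643] v=[-2.1332]
Step 11: x=[8.6438] v=[-2.2054]
Step 12: x=[8.4195] v=[-2.2433]
Step 13: x=[8.1949] v=[-2.2463]
Step 14: x=[7.9735] v=[-2.2144]
Step 15: x=[7.7587] v=[-2.1481]
Step 16: x=[7.5539] v=[-2.0483]
Step 17: x=[7.3622] v=[-1.9167]
Step 18: x=[7.1867] v=[-1.7553]
Step 19: x=[7.0300] v=[-1.5666]
Step 20: x=[6.8947] v=[-1.3535]
Step 21: x=[6.7828] v=[-1.1193]
Step 22: x=[6.6960] v=[-0.8677]
Step 23: x=[6.6357] v=[-0.6026]
Step 24: x=[6.6029] v=[-0.3282]
Step 25: x=[6.5980] v=[-0.0487]
Step 26: x=[6.6212] v=[0.2316]
First v>=0 after going negative at step 26, time=2.6000

Answer: 2.6000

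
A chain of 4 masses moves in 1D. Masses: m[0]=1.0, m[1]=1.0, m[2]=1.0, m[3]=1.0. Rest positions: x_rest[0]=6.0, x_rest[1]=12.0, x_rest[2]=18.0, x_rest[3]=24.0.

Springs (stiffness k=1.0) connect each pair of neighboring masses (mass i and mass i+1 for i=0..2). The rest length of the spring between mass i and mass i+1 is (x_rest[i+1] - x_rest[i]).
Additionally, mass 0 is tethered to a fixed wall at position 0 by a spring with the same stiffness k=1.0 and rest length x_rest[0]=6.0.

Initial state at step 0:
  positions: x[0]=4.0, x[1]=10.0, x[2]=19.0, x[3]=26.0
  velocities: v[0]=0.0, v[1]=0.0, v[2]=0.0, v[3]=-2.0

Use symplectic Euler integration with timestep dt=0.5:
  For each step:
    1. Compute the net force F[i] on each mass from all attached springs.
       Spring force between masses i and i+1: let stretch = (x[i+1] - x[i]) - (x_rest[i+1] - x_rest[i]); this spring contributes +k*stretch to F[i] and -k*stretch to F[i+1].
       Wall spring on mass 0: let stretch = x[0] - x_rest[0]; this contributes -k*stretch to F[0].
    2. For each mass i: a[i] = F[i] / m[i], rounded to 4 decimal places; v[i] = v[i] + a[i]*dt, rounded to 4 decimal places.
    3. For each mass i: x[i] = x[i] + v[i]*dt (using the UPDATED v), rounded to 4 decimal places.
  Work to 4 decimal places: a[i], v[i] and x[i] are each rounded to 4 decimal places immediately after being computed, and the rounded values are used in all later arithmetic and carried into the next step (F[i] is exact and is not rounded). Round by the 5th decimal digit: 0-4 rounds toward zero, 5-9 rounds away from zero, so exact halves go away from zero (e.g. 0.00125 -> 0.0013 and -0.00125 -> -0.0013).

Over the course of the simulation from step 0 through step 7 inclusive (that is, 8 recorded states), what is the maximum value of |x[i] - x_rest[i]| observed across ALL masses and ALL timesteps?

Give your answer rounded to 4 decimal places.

Step 0: x=[4.0000 10.0000 19.0000 26.0000] v=[0.0000 0.0000 0.0000 -2.0000]
Step 1: x=[4.5000 10.7500 18.5000 24.7500] v=[1.0000 1.5000 -1.0000 -2.5000]
Step 2: x=[5.4375 11.8750 17.6250 23.4375] v=[1.8750 2.2500 -1.7500 -2.6250]
Step 3: x=[6.6250 12.8282 16.7656 22.1719] v=[2.3750 1.9063 -1.7188 -2.5313]
Step 4: x=[7.7071 13.2149 16.2734 21.0547] v=[2.1641 0.7734 -0.9844 -2.2345]
Step 5: x=[8.2394 12.9893 16.2119 20.2421] v=[1.0645 -0.4513 -0.1230 -1.6252]
Step 6: x=[7.8993 12.3818 16.3523 19.9220] v=[-0.6803 -1.2150 0.2808 -0.6403]
Step 7: x=[6.7050 11.6463 16.3925 20.2095] v=[-2.3887 -1.4710 0.0804 0.5749]
Max displacement = 4.0780

Answer: 4.0780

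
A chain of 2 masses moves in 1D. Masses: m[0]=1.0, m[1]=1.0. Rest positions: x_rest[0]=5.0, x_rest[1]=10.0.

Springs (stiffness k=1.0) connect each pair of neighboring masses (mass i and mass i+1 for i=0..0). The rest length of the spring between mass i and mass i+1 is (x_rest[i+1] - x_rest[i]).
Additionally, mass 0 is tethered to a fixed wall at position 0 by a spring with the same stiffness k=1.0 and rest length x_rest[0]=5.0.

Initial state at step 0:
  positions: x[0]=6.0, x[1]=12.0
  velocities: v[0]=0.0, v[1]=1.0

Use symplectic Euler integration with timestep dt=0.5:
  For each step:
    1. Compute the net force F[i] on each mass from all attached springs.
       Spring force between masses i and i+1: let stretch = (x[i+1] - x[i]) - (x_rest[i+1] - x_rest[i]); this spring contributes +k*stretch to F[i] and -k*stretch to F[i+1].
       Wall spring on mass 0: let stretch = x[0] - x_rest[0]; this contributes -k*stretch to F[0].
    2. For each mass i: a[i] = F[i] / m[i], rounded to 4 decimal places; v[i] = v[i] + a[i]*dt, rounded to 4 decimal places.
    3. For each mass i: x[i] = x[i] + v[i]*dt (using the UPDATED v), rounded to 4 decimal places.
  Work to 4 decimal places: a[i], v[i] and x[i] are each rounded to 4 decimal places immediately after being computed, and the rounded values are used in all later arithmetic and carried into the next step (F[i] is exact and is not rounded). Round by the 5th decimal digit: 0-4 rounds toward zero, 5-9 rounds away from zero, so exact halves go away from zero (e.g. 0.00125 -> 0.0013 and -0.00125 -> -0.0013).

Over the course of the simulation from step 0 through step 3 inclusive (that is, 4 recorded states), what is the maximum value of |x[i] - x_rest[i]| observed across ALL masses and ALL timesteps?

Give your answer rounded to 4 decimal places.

Answer: 2.2500

Derivation:
Step 0: x=[6.0000 12.0000] v=[0.0000 1.0000]
Step 1: x=[6.0000 12.2500] v=[0.0000 0.5000]
Step 2: x=[6.0625 12.1875] v=[0.1250 -0.1250]
Step 3: x=[6.1407 11.8438] v=[0.1563 -0.6875]
Max displacement = 2.2500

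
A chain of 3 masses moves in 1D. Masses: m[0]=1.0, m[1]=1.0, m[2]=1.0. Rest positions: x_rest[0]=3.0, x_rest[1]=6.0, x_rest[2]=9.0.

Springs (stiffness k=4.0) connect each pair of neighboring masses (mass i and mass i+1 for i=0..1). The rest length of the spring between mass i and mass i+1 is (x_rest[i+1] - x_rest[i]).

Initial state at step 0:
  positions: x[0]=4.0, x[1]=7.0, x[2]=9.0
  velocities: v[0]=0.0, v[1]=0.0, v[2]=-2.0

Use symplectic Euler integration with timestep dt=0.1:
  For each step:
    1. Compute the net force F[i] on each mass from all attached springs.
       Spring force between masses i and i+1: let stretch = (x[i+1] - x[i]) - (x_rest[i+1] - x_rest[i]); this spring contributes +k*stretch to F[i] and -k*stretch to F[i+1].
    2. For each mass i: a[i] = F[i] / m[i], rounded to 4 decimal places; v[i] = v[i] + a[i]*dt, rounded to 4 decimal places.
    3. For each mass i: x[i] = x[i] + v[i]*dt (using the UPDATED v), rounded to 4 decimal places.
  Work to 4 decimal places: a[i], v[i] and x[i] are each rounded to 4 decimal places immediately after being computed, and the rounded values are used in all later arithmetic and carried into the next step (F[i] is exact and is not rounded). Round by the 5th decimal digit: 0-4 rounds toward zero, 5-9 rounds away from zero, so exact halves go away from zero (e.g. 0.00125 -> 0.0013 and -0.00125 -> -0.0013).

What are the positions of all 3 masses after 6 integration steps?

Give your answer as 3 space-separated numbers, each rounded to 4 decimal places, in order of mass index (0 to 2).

Step 0: x=[4.0000 7.0000 9.0000] v=[0.0000 0.0000 -2.0000]
Step 1: x=[4.0000 6.9600 8.8400] v=[0.0000 -0.4000 -1.6000]
Step 2: x=[3.9984 6.8768 8.7248] v=[-0.0160 -0.8320 -1.1520]
Step 3: x=[3.9919 6.7524 8.6557] v=[-0.0646 -1.2442 -0.6912]
Step 4: x=[3.9759 6.5937 8.6305] v=[-0.1604 -1.5871 -0.2525]
Step 5: x=[3.9446 6.4118 8.6438] v=[-0.3133 -1.8195 0.1328]
Step 6: x=[3.8920 6.2204 8.6878] v=[-0.5264 -1.9136 0.4400]

Answer: 3.8920 6.2204 8.6878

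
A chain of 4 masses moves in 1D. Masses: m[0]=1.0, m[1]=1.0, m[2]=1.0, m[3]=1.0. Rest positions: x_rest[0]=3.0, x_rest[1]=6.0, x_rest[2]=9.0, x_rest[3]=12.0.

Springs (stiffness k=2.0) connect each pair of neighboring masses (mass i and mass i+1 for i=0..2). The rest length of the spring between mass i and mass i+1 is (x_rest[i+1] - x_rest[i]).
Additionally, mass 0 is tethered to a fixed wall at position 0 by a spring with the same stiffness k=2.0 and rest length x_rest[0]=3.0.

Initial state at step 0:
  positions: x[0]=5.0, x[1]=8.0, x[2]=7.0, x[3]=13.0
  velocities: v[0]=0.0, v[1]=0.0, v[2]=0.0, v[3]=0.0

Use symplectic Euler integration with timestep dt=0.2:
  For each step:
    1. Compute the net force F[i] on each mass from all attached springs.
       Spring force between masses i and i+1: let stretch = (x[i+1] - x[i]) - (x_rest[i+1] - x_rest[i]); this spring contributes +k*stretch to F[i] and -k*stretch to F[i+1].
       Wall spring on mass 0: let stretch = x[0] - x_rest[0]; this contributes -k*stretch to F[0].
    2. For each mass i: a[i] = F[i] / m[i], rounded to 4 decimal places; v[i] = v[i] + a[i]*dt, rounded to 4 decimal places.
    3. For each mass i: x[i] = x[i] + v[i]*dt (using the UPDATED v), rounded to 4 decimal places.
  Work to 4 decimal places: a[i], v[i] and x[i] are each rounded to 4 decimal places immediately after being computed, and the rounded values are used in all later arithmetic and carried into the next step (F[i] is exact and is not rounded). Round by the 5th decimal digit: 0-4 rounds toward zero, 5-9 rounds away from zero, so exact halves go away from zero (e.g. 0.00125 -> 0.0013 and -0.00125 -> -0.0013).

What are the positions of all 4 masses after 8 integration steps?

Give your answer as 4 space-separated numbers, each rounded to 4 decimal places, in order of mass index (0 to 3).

Step 0: x=[5.0000 8.0000 7.0000 13.0000] v=[0.0000 0.0000 0.0000 0.0000]
Step 1: x=[4.8400 7.6800 7.5600 12.7600] v=[-0.8000 -1.6000 2.8000 -1.2000]
Step 2: x=[4.5200 7.1232 8.5456 12.3440] v=[-1.6000 -2.7840 4.9280 -2.0800]
Step 3: x=[4.0467 6.4719 9.7213 11.8641] v=[-2.3667 -3.2563 5.8784 -2.3994]
Step 4: x=[3.4436 5.8866 10.8085 11.4528] v=[-3.0153 -2.9266 5.4358 -2.0565]
Step 5: x=[2.7605 5.4996 11.5535 11.2300] v=[-3.4155 -1.9350 3.7248 -1.1142]
Step 6: x=[2.0757 5.3778 11.7883 11.2730] v=[-3.4241 -0.6091 1.1738 0.2152]
Step 7: x=[1.4890 5.5047 11.4690 11.5973] v=[-2.9335 0.6343 -1.5965 1.6213]
Step 8: x=[1.1044 5.7874 10.6828 12.1513] v=[-1.9228 1.4137 -3.9309 2.7700]

Answer: 1.1044 5.7874 10.6828 12.1513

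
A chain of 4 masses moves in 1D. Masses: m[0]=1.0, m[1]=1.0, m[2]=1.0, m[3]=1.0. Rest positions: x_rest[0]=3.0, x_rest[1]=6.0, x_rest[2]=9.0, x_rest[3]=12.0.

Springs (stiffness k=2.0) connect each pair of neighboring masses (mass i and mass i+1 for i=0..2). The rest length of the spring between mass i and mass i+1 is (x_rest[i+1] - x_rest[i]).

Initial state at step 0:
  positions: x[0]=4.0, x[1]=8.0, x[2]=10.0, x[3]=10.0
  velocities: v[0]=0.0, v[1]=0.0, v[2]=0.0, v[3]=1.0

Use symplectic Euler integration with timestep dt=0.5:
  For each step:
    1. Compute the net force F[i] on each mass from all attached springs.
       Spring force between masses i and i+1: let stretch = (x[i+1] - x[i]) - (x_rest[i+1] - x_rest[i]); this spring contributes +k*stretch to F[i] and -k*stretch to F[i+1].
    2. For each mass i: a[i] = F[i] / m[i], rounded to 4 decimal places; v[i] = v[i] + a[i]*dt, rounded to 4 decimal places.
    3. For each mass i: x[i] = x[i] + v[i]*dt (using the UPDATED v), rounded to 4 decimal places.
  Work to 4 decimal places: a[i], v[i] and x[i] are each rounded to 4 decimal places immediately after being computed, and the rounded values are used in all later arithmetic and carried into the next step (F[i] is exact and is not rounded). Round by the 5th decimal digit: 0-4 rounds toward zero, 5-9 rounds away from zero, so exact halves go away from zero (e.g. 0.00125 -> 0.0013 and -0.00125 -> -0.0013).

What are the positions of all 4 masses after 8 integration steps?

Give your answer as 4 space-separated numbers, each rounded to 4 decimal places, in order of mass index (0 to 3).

Answer: 6.0157 6.2970 9.4532 14.2345

Derivation:
Step 0: x=[4.0000 8.0000 10.0000 10.0000] v=[0.0000 0.0000 0.0000 1.0000]
Step 1: x=[4.5000 7.0000 9.0000 12.0000] v=[1.0000 -2.0000 -2.0000 4.0000]
Step 2: x=[4.7500 5.7500 8.5000 14.0000] v=[0.5000 -2.5000 -1.0000 4.0000]
Step 3: x=[4.0000 5.3750 9.3750 14.7500] v=[-1.5000 -0.7500 1.7500 1.5000]
Step 4: x=[2.4375 6.3125 10.9375 14.3125] v=[-3.1250 1.8750 3.1250 -0.8750]
Step 5: x=[1.3125 7.6250 11.8750 13.6875] v=[-2.2500 2.6250 1.8750 -1.2500]
Step 6: x=[1.8438 7.9063 11.5938 13.6563] v=[1.0625 0.5625 -0.5625 -0.0625]
Step 7: x=[3.9063 7.0001 10.5001 14.0938] v=[4.1250 -1.8125 -2.1875 0.8750]
Step 8: x=[6.0157 6.2970 9.4532 14.2345] v=[4.2188 -1.4063 -2.0938 0.2813]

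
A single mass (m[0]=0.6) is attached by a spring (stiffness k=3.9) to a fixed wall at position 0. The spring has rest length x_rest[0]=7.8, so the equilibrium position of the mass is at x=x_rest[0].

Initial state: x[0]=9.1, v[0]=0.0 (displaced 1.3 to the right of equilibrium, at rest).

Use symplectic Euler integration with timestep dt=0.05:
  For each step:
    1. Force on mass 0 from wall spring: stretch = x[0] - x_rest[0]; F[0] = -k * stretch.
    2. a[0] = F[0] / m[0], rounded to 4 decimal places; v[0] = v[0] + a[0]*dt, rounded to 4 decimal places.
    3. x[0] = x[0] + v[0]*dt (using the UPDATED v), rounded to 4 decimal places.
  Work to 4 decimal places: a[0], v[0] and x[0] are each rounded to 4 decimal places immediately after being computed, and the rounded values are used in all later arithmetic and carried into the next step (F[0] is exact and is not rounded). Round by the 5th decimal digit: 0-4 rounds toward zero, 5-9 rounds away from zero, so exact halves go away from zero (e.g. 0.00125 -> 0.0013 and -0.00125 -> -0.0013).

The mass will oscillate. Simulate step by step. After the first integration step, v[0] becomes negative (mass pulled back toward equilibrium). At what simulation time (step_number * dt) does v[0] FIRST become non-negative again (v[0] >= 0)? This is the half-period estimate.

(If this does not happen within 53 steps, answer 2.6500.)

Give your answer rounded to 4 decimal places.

Step 0: x=[9.1000] v=[0.0000]
Step 1: x=[9.0789] v=[-0.4225]
Step 2: x=[9.0370] v=[-0.8381]
Step 3: x=[8.9750] v=[-1.2401]
Step 4: x=[8.8939] v=[-1.6220]
Step 5: x=[8.7950] v=[-1.9775]
Step 6: x=[8.6800] v=[-2.3009]
Step 7: x=[8.5507] v=[-2.5869]
Step 8: x=[8.4092] v=[-2.8309]
Step 9: x=[8.2578] v=[-3.0289]
Step 10: x=[8.0989] v=[-3.1777]
Step 11: x=[7.9352] v=[-3.2748]
Step 12: x=[7.7693] v=[-3.3187]
Step 13: x=[7.6039] v=[-3.3087]
Step 14: x=[7.4417] v=[-3.2450]
Step 15: x=[7.2853] v=[-3.1286]
Step 16: x=[7.1372] v=[-2.9613]
Step 17: x=[6.9999] v=[-2.7459]
Step 18: x=[6.8756] v=[-2.4859]
Step 19: x=[6.7663] v=[-2.1855]
Step 20: x=[6.6738] v=[-1.8495]
Step 21: x=[6.5996] v=[-1.4835]
Step 22: x=[6.5449] v=[-1.0934]
Step 23: x=[6.5106] v=[-0.6855]
Step 24: x=[6.4973] v=[-0.2664]
Step 25: x=[6.5052] v=[0.1570]
First v>=0 after going negative at step 25, time=1.2500

Answer: 1.2500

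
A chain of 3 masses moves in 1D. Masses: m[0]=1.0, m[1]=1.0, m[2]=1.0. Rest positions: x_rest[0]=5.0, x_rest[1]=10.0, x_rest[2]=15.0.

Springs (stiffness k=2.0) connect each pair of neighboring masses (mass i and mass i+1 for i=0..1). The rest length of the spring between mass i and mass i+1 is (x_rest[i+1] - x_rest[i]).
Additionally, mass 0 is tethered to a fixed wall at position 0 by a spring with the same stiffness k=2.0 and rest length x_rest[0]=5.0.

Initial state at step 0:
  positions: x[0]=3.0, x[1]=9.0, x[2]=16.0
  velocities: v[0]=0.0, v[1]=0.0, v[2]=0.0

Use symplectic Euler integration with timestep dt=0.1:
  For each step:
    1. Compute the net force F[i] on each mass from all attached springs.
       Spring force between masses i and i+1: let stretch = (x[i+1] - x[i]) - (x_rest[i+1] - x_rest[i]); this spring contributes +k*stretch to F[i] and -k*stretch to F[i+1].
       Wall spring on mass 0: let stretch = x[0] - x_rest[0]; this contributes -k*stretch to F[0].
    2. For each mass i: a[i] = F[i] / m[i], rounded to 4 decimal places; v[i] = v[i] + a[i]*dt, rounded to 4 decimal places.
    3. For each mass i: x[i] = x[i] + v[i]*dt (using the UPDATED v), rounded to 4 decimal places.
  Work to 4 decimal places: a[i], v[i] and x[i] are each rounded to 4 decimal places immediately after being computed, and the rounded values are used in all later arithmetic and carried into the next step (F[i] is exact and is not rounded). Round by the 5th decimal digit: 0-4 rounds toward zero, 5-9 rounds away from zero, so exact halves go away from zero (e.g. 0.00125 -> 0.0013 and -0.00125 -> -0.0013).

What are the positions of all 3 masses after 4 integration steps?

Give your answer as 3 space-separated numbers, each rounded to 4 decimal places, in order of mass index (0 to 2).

Step 0: x=[3.0000 9.0000 16.0000] v=[0.0000 0.0000 0.0000]
Step 1: x=[3.0600 9.0200 15.9600] v=[0.6000 0.2000 -0.4000]
Step 2: x=[3.1780 9.0596 15.8812] v=[1.1800 0.3960 -0.7880]
Step 3: x=[3.3501 9.1180 15.7660] v=[1.7207 0.5840 -1.1523]
Step 4: x=[3.5705 9.1940 15.6178] v=[2.2043 0.7600 -1.4819]

Answer: 3.5705 9.1940 15.6178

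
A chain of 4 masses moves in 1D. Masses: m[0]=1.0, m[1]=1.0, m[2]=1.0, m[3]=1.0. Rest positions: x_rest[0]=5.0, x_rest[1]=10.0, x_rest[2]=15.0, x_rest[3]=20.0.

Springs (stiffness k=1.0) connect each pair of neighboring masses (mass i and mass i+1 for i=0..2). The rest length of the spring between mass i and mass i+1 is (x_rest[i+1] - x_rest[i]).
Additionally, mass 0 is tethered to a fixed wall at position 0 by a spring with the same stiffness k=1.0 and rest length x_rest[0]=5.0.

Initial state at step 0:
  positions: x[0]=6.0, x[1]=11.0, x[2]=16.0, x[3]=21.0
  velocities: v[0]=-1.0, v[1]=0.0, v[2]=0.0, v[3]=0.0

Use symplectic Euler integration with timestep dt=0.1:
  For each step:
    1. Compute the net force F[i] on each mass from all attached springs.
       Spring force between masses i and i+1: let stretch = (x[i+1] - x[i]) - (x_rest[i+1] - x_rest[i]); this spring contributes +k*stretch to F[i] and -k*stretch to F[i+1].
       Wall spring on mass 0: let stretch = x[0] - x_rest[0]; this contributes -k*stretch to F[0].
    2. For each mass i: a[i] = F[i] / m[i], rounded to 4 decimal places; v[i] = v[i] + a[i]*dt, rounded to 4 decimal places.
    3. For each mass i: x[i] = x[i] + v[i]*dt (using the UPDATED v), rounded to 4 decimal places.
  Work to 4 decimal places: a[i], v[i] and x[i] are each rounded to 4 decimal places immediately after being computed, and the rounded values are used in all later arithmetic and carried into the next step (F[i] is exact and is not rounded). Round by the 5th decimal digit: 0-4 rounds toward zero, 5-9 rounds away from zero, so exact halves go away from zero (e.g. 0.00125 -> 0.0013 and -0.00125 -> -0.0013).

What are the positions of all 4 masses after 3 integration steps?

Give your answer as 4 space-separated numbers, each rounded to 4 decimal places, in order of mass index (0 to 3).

Answer: 5.6489 10.9955 16.0000 21.0000

Derivation:
Step 0: x=[6.0000 11.0000 16.0000 21.0000] v=[-1.0000 0.0000 0.0000 0.0000]
Step 1: x=[5.8900 11.0000 16.0000 21.0000] v=[-1.1000 0.0000 0.0000 0.0000]
Step 2: x=[5.7722 10.9989 16.0000 21.0000] v=[-1.1780 -0.0110 0.0000 0.0000]
Step 3: x=[5.6489 10.9955 16.0000 21.0000] v=[-1.2326 -0.0336 -0.0001 0.0000]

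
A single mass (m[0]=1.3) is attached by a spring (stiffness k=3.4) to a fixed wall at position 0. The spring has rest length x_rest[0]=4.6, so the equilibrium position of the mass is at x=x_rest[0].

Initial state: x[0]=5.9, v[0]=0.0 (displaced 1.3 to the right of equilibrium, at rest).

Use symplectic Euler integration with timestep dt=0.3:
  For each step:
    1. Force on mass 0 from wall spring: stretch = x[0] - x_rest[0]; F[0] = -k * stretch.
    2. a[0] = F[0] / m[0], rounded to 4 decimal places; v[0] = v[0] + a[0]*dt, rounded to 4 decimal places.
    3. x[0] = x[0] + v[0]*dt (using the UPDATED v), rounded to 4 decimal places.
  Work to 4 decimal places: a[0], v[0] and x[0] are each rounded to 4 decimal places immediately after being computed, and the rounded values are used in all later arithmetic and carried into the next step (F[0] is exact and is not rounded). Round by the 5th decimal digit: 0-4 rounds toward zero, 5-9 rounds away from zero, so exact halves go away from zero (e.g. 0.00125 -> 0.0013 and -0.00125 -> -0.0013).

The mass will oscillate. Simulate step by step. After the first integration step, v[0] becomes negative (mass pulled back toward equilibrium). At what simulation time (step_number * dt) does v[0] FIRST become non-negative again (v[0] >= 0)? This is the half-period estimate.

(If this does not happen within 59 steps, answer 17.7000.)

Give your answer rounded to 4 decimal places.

Answer: 2.1000

Derivation:
Step 0: x=[5.9000] v=[0.0000]
Step 1: x=[5.5940] v=[-1.0200]
Step 2: x=[5.0540] v=[-1.7999]
Step 3: x=[4.4072] v=[-2.1561]
Step 4: x=[3.8058] v=[-2.0048]
Step 5: x=[3.3913] v=[-1.3817]
Step 6: x=[3.2613] v=[-0.4333]
Step 7: x=[3.4464] v=[0.6171]
First v>=0 after going negative at step 7, time=2.1000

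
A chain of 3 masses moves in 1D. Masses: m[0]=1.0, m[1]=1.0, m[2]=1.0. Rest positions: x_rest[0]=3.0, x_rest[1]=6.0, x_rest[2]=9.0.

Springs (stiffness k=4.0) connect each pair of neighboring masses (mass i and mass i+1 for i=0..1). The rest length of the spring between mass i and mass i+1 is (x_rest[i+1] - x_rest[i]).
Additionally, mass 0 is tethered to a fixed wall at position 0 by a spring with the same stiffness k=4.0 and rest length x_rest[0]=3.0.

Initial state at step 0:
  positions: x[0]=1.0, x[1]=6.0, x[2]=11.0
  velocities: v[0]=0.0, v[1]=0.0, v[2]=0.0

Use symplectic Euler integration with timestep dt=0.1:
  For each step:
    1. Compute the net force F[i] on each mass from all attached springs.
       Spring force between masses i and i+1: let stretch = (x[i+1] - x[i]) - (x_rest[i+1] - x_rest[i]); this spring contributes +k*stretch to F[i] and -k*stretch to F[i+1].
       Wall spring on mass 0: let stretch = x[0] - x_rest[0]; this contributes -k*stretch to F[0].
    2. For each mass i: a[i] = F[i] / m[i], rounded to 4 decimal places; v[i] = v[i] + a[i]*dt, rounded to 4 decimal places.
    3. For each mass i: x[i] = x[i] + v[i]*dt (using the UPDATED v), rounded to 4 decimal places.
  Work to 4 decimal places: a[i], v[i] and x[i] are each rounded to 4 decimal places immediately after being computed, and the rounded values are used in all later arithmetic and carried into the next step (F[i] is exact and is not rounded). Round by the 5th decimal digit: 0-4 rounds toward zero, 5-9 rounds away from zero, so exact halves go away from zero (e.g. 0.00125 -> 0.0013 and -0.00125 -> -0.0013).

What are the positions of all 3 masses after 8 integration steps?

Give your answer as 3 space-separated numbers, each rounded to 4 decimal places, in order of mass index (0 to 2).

Step 0: x=[1.0000 6.0000 11.0000] v=[0.0000 0.0000 0.0000]
Step 1: x=[1.1600 6.0000 10.9200] v=[1.6000 0.0000 -0.8000]
Step 2: x=[1.4672 6.0032 10.7632] v=[3.0720 0.0320 -1.5680]
Step 3: x=[1.8972 6.0154 10.5360] v=[4.2995 0.1216 -2.2720]
Step 4: x=[2.4160 6.0437 10.2480] v=[5.1879 0.2826 -2.8802]
Step 5: x=[2.9833 6.0950 9.9118] v=[5.6726 0.5132 -3.3619]
Step 6: x=[3.5557 6.1745 9.5429] v=[5.7240 0.7952 -3.6886]
Step 7: x=[4.0906 6.2840 9.1593] v=[5.3492 1.0950 -3.8360]
Step 8: x=[4.5496 6.4208 8.7807] v=[4.5903 1.3678 -3.7861]

Answer: 4.5496 6.4208 8.7807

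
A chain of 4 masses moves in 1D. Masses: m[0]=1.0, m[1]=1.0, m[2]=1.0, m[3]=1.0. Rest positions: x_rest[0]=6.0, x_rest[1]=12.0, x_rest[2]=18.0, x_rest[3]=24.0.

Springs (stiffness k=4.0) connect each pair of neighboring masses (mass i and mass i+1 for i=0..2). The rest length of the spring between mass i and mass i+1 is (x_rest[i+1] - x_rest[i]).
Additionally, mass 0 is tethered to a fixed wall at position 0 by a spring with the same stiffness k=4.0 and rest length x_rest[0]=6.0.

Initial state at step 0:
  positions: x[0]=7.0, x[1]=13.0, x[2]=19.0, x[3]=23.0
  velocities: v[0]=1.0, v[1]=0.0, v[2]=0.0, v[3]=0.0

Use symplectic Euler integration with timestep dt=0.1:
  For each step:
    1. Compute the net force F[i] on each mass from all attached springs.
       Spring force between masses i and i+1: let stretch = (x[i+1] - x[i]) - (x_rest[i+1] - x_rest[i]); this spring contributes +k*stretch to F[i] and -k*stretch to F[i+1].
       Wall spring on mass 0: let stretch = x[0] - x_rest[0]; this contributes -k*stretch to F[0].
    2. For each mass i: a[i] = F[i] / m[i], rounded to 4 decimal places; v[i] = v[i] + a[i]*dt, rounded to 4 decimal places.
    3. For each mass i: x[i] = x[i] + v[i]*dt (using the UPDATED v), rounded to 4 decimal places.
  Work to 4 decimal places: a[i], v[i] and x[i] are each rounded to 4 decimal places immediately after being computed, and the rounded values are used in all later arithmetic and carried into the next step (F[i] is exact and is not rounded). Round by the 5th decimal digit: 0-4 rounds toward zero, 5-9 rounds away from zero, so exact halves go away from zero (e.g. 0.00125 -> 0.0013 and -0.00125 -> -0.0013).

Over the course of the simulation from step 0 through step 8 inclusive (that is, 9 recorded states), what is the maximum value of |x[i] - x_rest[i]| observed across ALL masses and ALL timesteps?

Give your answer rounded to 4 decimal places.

Step 0: x=[7.0000 13.0000 19.0000 23.0000] v=[1.0000 0.0000 0.0000 0.0000]
Step 1: x=[7.0600 13.0000 18.9200 23.0800] v=[0.6000 0.0000 -0.8000 0.8000]
Step 2: x=[7.0752 12.9992 18.7696 23.2336] v=[0.1520 -0.0080 -1.5040 1.5360]
Step 3: x=[7.0444 12.9923 18.5669 23.4486] v=[-0.3085 -0.0694 -2.0266 2.1504]
Step 4: x=[6.9697 12.9704 18.3365 23.7084] v=[-0.7471 -0.2187 -2.3038 2.5977]
Step 5: x=[6.8562 12.9232 18.1064 23.9933] v=[-1.1347 -0.4725 -2.3015 2.8489]
Step 6: x=[6.7112 12.8406 17.9044 24.2827] v=[-1.4504 -0.8260 -2.0200 2.8941]
Step 7: x=[6.5429 12.7154 17.7550 24.5570] v=[-1.6831 -1.2522 -1.4942 2.7428]
Step 8: x=[6.3598 12.5449 17.6761 24.7992] v=[-1.8313 -1.7054 -0.7892 2.4220]
Max displacement = 1.0752

Answer: 1.0752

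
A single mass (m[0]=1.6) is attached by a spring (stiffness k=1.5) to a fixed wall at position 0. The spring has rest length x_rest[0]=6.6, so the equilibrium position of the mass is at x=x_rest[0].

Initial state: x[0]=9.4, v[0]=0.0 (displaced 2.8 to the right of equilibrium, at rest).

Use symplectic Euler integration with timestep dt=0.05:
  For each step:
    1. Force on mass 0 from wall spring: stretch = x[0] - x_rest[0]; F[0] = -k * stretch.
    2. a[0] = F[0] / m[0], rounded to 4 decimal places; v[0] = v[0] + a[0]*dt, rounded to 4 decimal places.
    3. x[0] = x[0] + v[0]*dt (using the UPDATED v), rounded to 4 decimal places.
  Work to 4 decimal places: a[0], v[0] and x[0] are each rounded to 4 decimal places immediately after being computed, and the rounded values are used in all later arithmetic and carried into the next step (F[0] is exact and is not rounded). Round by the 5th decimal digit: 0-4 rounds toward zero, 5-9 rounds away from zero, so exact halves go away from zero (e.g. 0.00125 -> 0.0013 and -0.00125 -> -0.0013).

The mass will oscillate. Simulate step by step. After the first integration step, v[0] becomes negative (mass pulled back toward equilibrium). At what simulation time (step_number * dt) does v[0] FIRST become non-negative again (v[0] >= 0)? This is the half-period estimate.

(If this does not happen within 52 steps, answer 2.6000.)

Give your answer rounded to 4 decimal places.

Answer: 2.6000

Derivation:
Step 0: x=[9.4000] v=[0.0000]
Step 1: x=[9.3934] v=[-0.1313]
Step 2: x=[9.3803] v=[-0.2622]
Step 3: x=[9.3607] v=[-0.3925]
Step 4: x=[9.3346] v=[-0.5219]
Step 5: x=[9.3021] v=[-0.6501]
Step 6: x=[9.2633] v=[-0.7768]
Step 7: x=[9.2182] v=[-0.9016]
Step 8: x=[9.1670] v=[-1.0243]
Step 9: x=[9.1098] v=[-1.1446]
Step 10: x=[9.0467] v=[-1.2622]
Step 11: x=[8.9779] v=[-1.3769]
Step 12: x=[8.9035] v=[-1.4884]
Step 13: x=[8.8237] v=[-1.5964]
Step 14: x=[8.7387] v=[-1.7006]
Step 15: x=[8.6487] v=[-1.8009]
Step 16: x=[8.5539] v=[-1.8969]
Step 17: x=[8.4545] v=[-1.9885]
Step 18: x=[8.3507] v=[-2.0754]
Step 19: x=[8.2428] v=[-2.1575]
Step 20: x=[8.1311] v=[-2.2345]
Step 21: x=[8.0158] v=[-2.3063]
Step 22: x=[7.8972] v=[-2.3727]
Step 23: x=[7.7755] v=[-2.4335]
Step 24: x=[7.6511] v=[-2.4886]
Step 25: x=[7.5242] v=[-2.5379]
Step 26: x=[7.3951] v=[-2.5812]
Step 27: x=[7.2642] v=[-2.6185]
Step 28: x=[7.1317] v=[-2.6496]
Step 29: x=[6.9980] v=[-2.6745]
Step 30: x=[6.8633] v=[-2.6932]
Step 31: x=[6.7280] v=[-2.7055]
Step 32: x=[6.5924] v=[-2.7115]
Step 33: x=[6.4568] v=[-2.7111]
Step 34: x=[6.3216] v=[-2.7044]
Step 35: x=[6.1870] v=[-2.6914]
Step 36: x=[6.0534] v=[-2.6720]
Step 37: x=[5.9211] v=[-2.6464]
Step 38: x=[5.7904] v=[-2.6146]
Step 39: x=[5.6616] v=[-2.5767]
Step 40: x=[5.5350] v=[-2.5327]
Step 41: x=[5.4109] v=[-2.4828]
Step 42: x=[5.2895] v=[-2.4271]
Step 43: x=[5.1712] v=[-2.3657]
Step 44: x=[5.0563] v=[-2.2987]
Step 45: x=[4.9450] v=[-2.2263]
Step 46: x=[4.8376] v=[-2.1487]
Step 47: x=[4.7343] v=[-2.0661]
Step 48: x=[4.6354] v=[-1.9786]
Step 49: x=[4.5411] v=[-1.8865]
Step 50: x=[4.4516] v=[-1.7900]
Step 51: x=[4.3671] v=[-1.6893]
Step 52: x=[4.2879] v=[-1.5846]
v[0] did not become non-negative within 52 steps; using fallback time=2.6000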